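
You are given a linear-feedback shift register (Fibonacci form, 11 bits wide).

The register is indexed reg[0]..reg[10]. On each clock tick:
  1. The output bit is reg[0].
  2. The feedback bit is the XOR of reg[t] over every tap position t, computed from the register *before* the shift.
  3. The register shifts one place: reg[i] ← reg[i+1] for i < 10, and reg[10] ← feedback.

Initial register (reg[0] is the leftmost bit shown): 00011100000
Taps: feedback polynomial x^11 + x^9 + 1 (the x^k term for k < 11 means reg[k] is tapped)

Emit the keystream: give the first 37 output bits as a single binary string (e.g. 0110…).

0001110000000011010101010010001000101

step | reg (before) | out | fb
   0 | 00011100000 | 0 | 0
   1 | 00111000000 | 0 | 0
   2 | 01110000000 | 0 | 0
   3 | 11100000000 | 1 | 1
   4 | 11000000001 | 1 | 1
   5 | 10000000011 | 1 | 0
   6 | 00000000110 | 0 | 1
   7 | 00000001101 | 0 | 0
   8 | 00000011010 | 0 | 1
   9 | 00000110101 | 0 | 0
  10 | 00001101010 | 0 | 1
  11 | 00011010101 | 0 | 0
  12 | 00110101010 | 0 | 1
  13 | 01101010101 | 0 | 0
  14 | 11010101010 | 1 | 0
  15 | 10101010100 | 1 | 1
  16 | 01010101001 | 0 | 0
  17 | 10101010010 | 1 | 0
  18 | 01010100100 | 0 | 0
  19 | 10101001000 | 1 | 1
  20 | 01010010001 | 0 | 0
  21 | 10100100010 | 1 | 0
  22 | 01001000100 | 0 | 0
  23 | 10010001000 | 1 | 1
  24 | 00100010001 | 0 | 0
  25 | 01000100010 | 0 | 1
  26 | 10001000101 | 1 | 1
  27 | 00010001011 | 0 | 1
  28 | 00100010111 | 0 | 1
  29 | 01000101111 | 0 | 1
  30 | 10001011111 | 1 | 0
  31 | 00010111110 | 0 | 1
  32 | 00101111101 | 0 | 0
  33 | 01011111010 | 0 | 1
  34 | 10111110101 | 1 | 1
  35 | 01111101011 | 0 | 1
  36 | 11111010111 | 1 | 0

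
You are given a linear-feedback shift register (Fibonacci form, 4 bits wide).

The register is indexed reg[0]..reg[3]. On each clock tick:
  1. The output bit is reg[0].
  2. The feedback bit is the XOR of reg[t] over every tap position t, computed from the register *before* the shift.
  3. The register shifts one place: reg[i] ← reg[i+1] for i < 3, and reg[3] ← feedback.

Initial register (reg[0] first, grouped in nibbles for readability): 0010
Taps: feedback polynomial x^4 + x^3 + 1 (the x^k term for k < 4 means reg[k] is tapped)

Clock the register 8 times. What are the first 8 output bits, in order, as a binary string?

tick  register→output (feedback)
  0  0010→0 (0)
  1  0100→0 (0)
  2  1000→1 (1)
  3  0001→0 (1)
  4  0011→0 (1)
  5  0111→0 (1)
  6  1111→1 (0)
  7  1110→1 (1)

00100011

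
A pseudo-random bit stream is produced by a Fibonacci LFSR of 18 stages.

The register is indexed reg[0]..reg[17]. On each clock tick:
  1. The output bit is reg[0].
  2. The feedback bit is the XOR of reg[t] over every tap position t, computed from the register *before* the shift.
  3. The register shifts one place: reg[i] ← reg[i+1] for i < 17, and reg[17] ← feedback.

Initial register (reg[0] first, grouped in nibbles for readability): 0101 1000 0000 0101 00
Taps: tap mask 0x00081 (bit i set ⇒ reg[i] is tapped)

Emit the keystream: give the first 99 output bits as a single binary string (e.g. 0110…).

k : reg_k → out_k, fb_k
0: 010110000000010100 → 0, fb=0
1: 101100000000101000 → 1, fb=1
2: 011000000001010001 → 0, fb=0
3: 110000000010100010 → 1, fb=1
4: 100000000101000101 → 1, fb=1
5: 000000001010001011 → 0, fb=0
6: 000000010100010110 → 0, fb=1
7: 000000101000101101 → 0, fb=0
8: 000001010001011010 → 0, fb=1
9: 000010100010110101 → 0, fb=0
10: 000101000101101010 → 0, fb=0
11: 001010001011010100 → 0, fb=0
12: 010100010110101000 → 0, fb=1
13: 101000101101010001 → 1, fb=1
14: 010001011010100011 → 0, fb=1
15: 100010110101000111 → 1, fb=0
16: 000101101010001110 → 0, fb=0
17: 001011010100011100 → 0, fb=1
18: 010110101000111001 → 0, fb=0
19: 101101010001110010 → 1, fb=0
20: 011010100011100100 → 0, fb=0
21: 110101000111001000 → 1, fb=1
22: 101010001110010001 → 1, fb=1
23: 010100011100100011 → 0, fb=1
24: 101000111001000111 → 1, fb=0
25: 010001110010001110 → 0, fb=1
26: 100011100100011101 → 1, fb=1
27: 000111001000111011 → 0, fb=0
28: 001110010001110110 → 0, fb=1
29: 011100100011101101 → 0, fb=0
30: 111001000111011010 → 1, fb=1
31: 110010001110110101 → 1, fb=1
32: 100100011101101011 → 1, fb=0
33: 001000111011010110 → 0, fb=1
34: 010001110110101101 → 0, fb=1
35: 100011101101011011 → 1, fb=1
36: 000111011010110111 → 0, fb=1
37: 001110110101101111 → 0, fb=1
38: 011101101011011111 → 0, fb=0
39: 111011010110111110 → 1, fb=0
40: 110110101101111100 → 1, fb=1
41: 101101011011111001 → 1, fb=0
42: 011010110111110010 → 0, fb=1
43: 110101101111100101 → 1, fb=1
44: 101011011111001011 → 1, fb=0
45: 010110111110010110 → 0, fb=1
46: 101101111100101101 → 1, fb=0
47: 011011111001011010 → 0, fb=1
48: 110111110010110101 → 1, fb=0
49: 101111100101101010 → 1, fb=1
50: 011111001011010101 → 0, fb=0
51: 111110010110101010 → 1, fb=0
52: 111100101101010100 → 1, fb=1
53: 111001011010101001 → 1, fb=0
54: 110010110101010010 → 1, fb=0
55: 100101101010100100 → 1, fb=1
56: 001011010101001001 → 0, fb=1
57: 010110101010010011 → 0, fb=0
58: 101101010100100110 → 1, fb=0
59: 011010101001001100 → 0, fb=0
60: 110101010010011000 → 1, fb=0
61: 101010100100110000 → 1, fb=1
62: 010101001001100001 → 0, fb=0
63: 101010010011000010 → 1, fb=0
64: 010100100110000100 → 0, fb=0
65: 101001001100001000 → 1, fb=1
66: 010010011000010001 → 0, fb=1
67: 100100110000100011 → 1, fb=0
68: 001001100001000110 → 0, fb=0
69: 010011000010001100 → 0, fb=0
70: 100110000100011000 → 1, fb=1
71: 001100001000110001 → 0, fb=0
72: 011000010001100010 → 0, fb=1
73: 110000100011000101 → 1, fb=1
74: 100001000110001011 → 1, fb=1
75: 000010001100010111 → 0, fb=0
76: 000100011000101110 → 0, fb=1
77: 001000110001011101 → 0, fb=1
78: 010001100010111011 → 0, fb=0
79: 100011000101110110 → 1, fb=1
80: 000110001011101101 → 0, fb=0
81: 001100010111011010 → 0, fb=1
82: 011000101110110101 → 0, fb=0
83: 110001011101101010 → 1, fb=0
84: 100010111011010100 → 1, fb=0
85: 000101110110101000 → 0, fb=1
86: 001011101101010001 → 0, fb=0
87: 010111011010100010 → 0, fb=1
88: 101110110101000101 → 1, fb=0
89: 011101101010001010 → 0, fb=0
90: 111011010100010100 → 1, fb=0
91: 110110101000101000 → 1, fb=1
92: 101101010001010001 → 1, fb=0
93: 011010100010100010 → 0, fb=0
94: 110101000101000100 → 1, fb=1
95: 101010001010001001 → 1, fb=1
96: 010100010100010011 → 0, fb=1
97: 101000101000100111 → 1, fb=1
98: 010001010001001111 → 0, fb=1

010110000000010100010110101000111001000111011010110111110010110101010010011000010001100010111011010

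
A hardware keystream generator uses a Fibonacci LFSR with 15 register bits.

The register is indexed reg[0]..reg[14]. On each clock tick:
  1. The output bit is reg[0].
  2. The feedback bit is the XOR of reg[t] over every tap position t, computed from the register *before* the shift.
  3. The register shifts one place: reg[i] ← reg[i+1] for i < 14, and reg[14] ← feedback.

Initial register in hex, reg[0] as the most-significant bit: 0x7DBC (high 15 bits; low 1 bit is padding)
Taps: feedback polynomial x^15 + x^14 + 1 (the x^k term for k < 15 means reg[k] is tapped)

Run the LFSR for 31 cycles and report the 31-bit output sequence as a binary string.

0111110110111100101011011010111

tick  register→output (feedback)
  0  011111011011110→0 (0)
  1  111110110111100→1 (1)
  2  111101101111001→1 (0)
  3  111011011110010→1 (1)
  4  110110111100101→1 (0)
  5  101101111001010→1 (1)
  6  011011110010101→0 (1)
  7  110111100101011→1 (0)
  8  101111001010110→1 (1)
  9  011110010101101→0 (1)
 10  111100101011011→1 (0)
 11  111001010110110→1 (1)
 12  110010101101101→1 (0)
 13  100101011011010→1 (1)
 14  001010110110101→0 (1)
 15  010101101101011→0 (1)
 16  101011011010111→1 (0)
 17  010110110101110→0 (0)
 18  101101101011100→1 (1)
 19  011011010111001→0 (1)
 20  110110101110011→1 (0)
 21  101101011100110→1 (1)
 22  011010111001101→0 (1)
 23  110101110011011→1 (0)
 24  101011100110110→1 (1)
 25  010111001101101→0 (1)
 26  101110011011011→1 (0)
 27  011100110110110→0 (0)
 28  111001101101100→1 (1)
 29  110011011011001→1 (0)
 30  100110110110010→1 (1)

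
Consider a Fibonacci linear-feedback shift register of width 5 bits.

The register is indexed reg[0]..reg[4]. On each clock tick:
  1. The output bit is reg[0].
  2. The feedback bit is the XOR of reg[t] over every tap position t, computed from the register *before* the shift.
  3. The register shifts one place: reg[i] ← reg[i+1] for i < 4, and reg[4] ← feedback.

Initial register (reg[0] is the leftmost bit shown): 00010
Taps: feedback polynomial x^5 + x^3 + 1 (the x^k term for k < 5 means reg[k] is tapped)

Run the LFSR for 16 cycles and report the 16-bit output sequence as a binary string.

tick  register→output (feedback)
  0  00010→0 (1)
  1  00101→0 (0)
  2  01010→0 (1)
  3  10101→1 (1)
  4  01011→0 (1)
  5  10111→1 (0)
  6  01110→0 (1)
  7  11101→1 (1)
  8  11011→1 (0)
  9  10110→1 (0)
 10  01100→0 (0)
 11  11000→1 (1)
 12  10001→1 (1)
 13  00011→0 (1)
 14  00111→0 (1)
 15  01111→0 (1)

0001010111011000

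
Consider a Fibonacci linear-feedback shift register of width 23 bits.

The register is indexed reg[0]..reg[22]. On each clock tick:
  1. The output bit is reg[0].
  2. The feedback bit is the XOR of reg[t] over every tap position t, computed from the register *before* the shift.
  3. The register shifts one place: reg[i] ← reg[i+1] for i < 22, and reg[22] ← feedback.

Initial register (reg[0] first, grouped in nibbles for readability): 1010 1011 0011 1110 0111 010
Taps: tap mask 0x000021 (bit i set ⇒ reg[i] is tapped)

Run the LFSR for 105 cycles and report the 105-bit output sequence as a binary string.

step | reg (before) | out | fb
   0 | 10101011001111100111010 | 1 | 1
   1 | 01010110011111001110101 | 0 | 1
   2 | 10101100111110011101011 | 1 | 0
   3 | 01011001111100111010110 | 0 | 0
   4 | 10110011111001110101100 | 1 | 1
   5 | 01100111110011101011001 | 0 | 1
   6 | 11001111100111010110011 | 1 | 0
   7 | 10011111001110101100110 | 1 | 0
   8 | 00111110011101011001100 | 0 | 1
   9 | 01111100111010110011001 | 0 | 1
  10 | 11111001110101100110011 | 1 | 1
  11 | 11110011101011001100111 | 1 | 1
  12 | 11100111010110011001111 | 1 | 0
  13 | 11001110101100110011110 | 1 | 0
  14 | 10011101011001100111100 | 1 | 0
  15 | 00111010110011001111000 | 0 | 0
  16 | 01110101100110011110000 | 0 | 1
  17 | 11101011001100111100001 | 1 | 1
  18 | 11010110011001111000011 | 1 | 0
  19 | 10101100110011110000110 | 1 | 0
  20 | 01011001100111100001100 | 0 | 0
  21 | 10110011001111000011000 | 1 | 1
  22 | 01100110011110000110001 | 0 | 1
  23 | 11001100111100001100011 | 1 | 0
  24 | 10011001111000011000110 | 1 | 1
  25 | 00110011110000110001101 | 0 | 0
  26 | 01100111100001100011010 | 0 | 1
  27 | 11001111000011000110101 | 1 | 0
  28 | 10011110000110001101010 | 1 | 0
  29 | 00111100001100011010100 | 0 | 1
  30 | 01111000011000110101001 | 0 | 0
  31 | 11110000110001101010010 | 1 | 1
  32 | 11100001100011010100101 | 1 | 1
  33 | 11000011000110101001011 | 1 | 1
  34 | 10000110001101010010111 | 1 | 0
  35 | 00001100011010100101110 | 0 | 1
  36 | 00011000110101001011101 | 0 | 0
  37 | 00110001101010010111010 | 0 | 0
  38 | 01100011010100101110100 | 0 | 0
  39 | 11000110101001011101000 | 1 | 0
  40 | 10001101010010111010000 | 1 | 0
  41 | 00011010100101110100000 | 0 | 0
  42 | 00110101001011101000000 | 0 | 1
  43 | 01101010010111010000001 | 0 | 0
  44 | 11010100101110100000010 | 1 | 0
  45 | 10101001011101000000100 | 1 | 1
  46 | 01010010111010000001001 | 0 | 0
  47 | 10100101110100000010010 | 1 | 0
  48 | 01001011101000000100100 | 0 | 0
  49 | 10010111010000001001000 | 1 | 0
  50 | 00101110100000010010000 | 0 | 1
  51 | 01011101000000100100001 | 0 | 1
  52 | 10111010000001001000011 | 1 | 1
  53 | 01110100000010010000111 | 0 | 1
  54 | 11101000000100100001111 | 1 | 1
  55 | 11010000001001000011111 | 1 | 1
  56 | 10100000010010000111111 | 1 | 1
  57 | 01000000100100001111111 | 0 | 0
  58 | 10000001001000011111110 | 1 | 1
  59 | 00000010010000111111101 | 0 | 0
  60 | 00000100100001111111010 | 0 | 1
  61 | 00001001000011111110101 | 0 | 0
  62 | 00010010000111111101010 | 0 | 0
  63 | 00100100001111111010100 | 0 | 1
  64 | 01001000011111110101001 | 0 | 0
  65 | 10010000111111101010010 | 1 | 1
  66 | 00100001111111010100101 | 0 | 0
  67 | 01000011111110101001010 | 0 | 0
  68 | 10000111111101010010100 | 1 | 0
  69 | 00001111111010100101000 | 0 | 1
  70 | 00011111110101001010001 | 0 | 1
  71 | 00111111101010010100011 | 0 | 1
  72 | 01111111010100101000111 | 0 | 1
  73 | 11111110101001010001111 | 1 | 0
  74 | 11111101010010100011110 | 1 | 0
  75 | 11111010100101000111100 | 1 | 1
  76 | 11110101001010001111001 | 1 | 0
  77 | 11101010010100011110010 | 1 | 1
  78 | 11010100101000111100101 | 1 | 0
  79 | 10101001010001111001010 | 1 | 1
  80 | 01010010100011110010101 | 0 | 0
  81 | 10100101000111100101010 | 1 | 0
  82 | 01001010001111001010100 | 0 | 0
  83 | 10010100011110010101000 | 1 | 0
  84 | 00101000111100101010000 | 0 | 0
  85 | 01010001111001010100000 | 0 | 0
  86 | 10100011110010101000000 | 1 | 1
  87 | 01000111100101010000001 | 0 | 1
  88 | 10001111001010100000011 | 1 | 0
  89 | 00011110010101000000110 | 0 | 1
  90 | 00111100101010000001101 | 0 | 1
  91 | 01111001010100000011011 | 0 | 0
  92 | 11110010101000000110110 | 1 | 1
  93 | 11100101010000001101101 | 1 | 0
  94 | 11001010100000011011010 | 1 | 1
  95 | 10010101000000110110101 | 1 | 0
  96 | 00101010000001101101010 | 0 | 0
  97 | 01010100000011011010100 | 0 | 1
  98 | 10101000000110110101001 | 1 | 1
  99 | 01010000001101101010011 | 0 | 0
 100 | 10100000011011010100110 | 1 | 1
 101 | 01000000110110101001101 | 0 | 0
 102 | 10000001101101010011010 | 1 | 1
 103 | 00000011011010100110101 | 0 | 0
 104 | 00000110110101001101010 | 0 | 1

101010110011111001110101100110011110000110001101010010111010000001001000011111110101001010001111001010100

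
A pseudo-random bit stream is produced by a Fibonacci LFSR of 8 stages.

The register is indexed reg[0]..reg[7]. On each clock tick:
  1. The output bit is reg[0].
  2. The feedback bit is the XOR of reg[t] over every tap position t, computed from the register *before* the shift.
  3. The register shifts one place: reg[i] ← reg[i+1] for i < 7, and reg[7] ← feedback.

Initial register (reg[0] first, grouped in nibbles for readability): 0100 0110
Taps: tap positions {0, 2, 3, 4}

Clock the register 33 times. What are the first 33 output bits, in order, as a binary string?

tick  register→output (feedback)
  0  01000110→0 (0)
  1  10001100→1 (0)
  2  00011000→0 (0)
  3  00110000→0 (0)
  4  01100000→0 (1)
  5  11000001→1 (1)
  6  10000011→1 (1)
  7  00000111→0 (0)
  8  00001110→0 (1)
  9  00011101→0 (0)
 10  00111010→0 (1)
 11  01110101→0 (0)
 12  11101010→1 (1)
 13  11010101→1 (0)
 14  10101010→1 (1)
 15  01010101→0 (1)
 16  10101011→1 (1)
 17  01010111→0 (1)
 18  10101111→1 (1)
 19  01011111→0 (0)
 20  10111110→1 (0)
 21  01111100→0 (1)
 22  11111001→1 (0)
 23  11110010→1 (1)
 24  11100101→1 (0)
 25  11001010→1 (0)
 26  10010100→1 (0)
 27  00101000→0 (0)
 28  01010000→0 (1)
 29  10100001→1 (0)
 30  01000010→0 (0)
 31  10000100→1 (1)
 32  00001001→0 (1)

010001100000111010101011111001010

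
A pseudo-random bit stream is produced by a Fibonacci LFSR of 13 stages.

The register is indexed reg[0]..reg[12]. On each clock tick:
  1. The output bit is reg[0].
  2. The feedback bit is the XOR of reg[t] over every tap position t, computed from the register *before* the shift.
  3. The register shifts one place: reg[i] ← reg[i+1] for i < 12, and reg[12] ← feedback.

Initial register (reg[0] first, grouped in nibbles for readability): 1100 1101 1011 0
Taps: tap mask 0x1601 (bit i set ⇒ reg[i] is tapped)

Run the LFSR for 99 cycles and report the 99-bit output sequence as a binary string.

k : reg_k → out_k, fb_k
0: 1100110110110 → 1, fb=0
1: 1001101101100 → 1, fb=1
2: 0011011011001 → 0, fb=0
3: 0110110110010 → 0, fb=0
4: 1101101100100 → 1, fb=0
5: 1011011001000 → 1, fb=0
6: 0110110010000 → 0, fb=0
7: 1101100100000 → 1, fb=1
8: 1011001000001 → 1, fb=0
9: 0110010000010 → 0, fb=0
10: 1100100000100 → 1, fb=0
11: 1001000001000 → 1, fb=0
12: 0010000010000 → 0, fb=0
13: 0100000100000 → 0, fb=0
14: 1000001000000 → 1, fb=1
15: 0000010000001 → 0, fb=1
16: 0000100000011 → 0, fb=1
17: 0001000000111 → 0, fb=0
18: 0010000001110 → 0, fb=0
19: 0100000011100 → 0, fb=0
20: 1000000111000 → 1, fb=0
21: 0000001110000 → 0, fb=0
22: 0000011100000 → 0, fb=0
23: 0000111000000 → 0, fb=0
24: 0001110000000 → 0, fb=0
25: 0011100000000 → 0, fb=0
26: 0111000000000 → 0, fb=0
27: 1110000000000 → 1, fb=1
28: 1100000000001 → 1, fb=0
29: 1000000000010 → 1, fb=1
30: 0000000000101 → 0, fb=0
31: 0000000001010 → 0, fb=1
32: 0000000010101 → 0, fb=0
33: 0000000101010 → 0, fb=1
34: 0000001010101 → 0, fb=0
35: 0000010101010 → 0, fb=1
36: 0000101010101 → 0, fb=0
37: 0001010101010 → 0, fb=1
38: 0010101010101 → 0, fb=0
39: 0101010101010 → 0, fb=1
40: 1010101010101 → 1, fb=1
41: 0101010101011 → 0, fb=0
42: 1010101010110 → 1, fb=0
43: 0101010101100 → 0, fb=0
44: 1010101011000 → 1, fb=0
45: 0101010110000 → 0, fb=0
46: 1010101100000 → 1, fb=1
47: 0101011000001 → 0, fb=1
48: 1010110000011 → 1, fb=0
49: 0101100000110 → 0, fb=1
50: 1011000001101 → 1, fb=0
51: 0110000011010 → 0, fb=1
52: 1100000110101 → 1, fb=1
53: 1000001101011 → 1, fb=1
54: 0000011010111 → 0, fb=0
55: 0000110101110 → 0, fb=0
56: 0001101011100 → 0, fb=0
57: 0011010111000 → 0, fb=1
58: 0110101110001 → 0, fb=1
59: 1101011100011 → 1, fb=0
60: 1010111000110 → 1, fb=0
61: 0101110001100 → 0, fb=0
62: 1011100011000 → 1, fb=0
63: 0111000110000 → 0, fb=0
64: 1110001100000 → 1, fb=1
65: 1100011000001 → 1, fb=0
66: 1000110000010 → 1, fb=1
67: 0001100000101 → 0, fb=0
68: 0011000001010 → 0, fb=1
69: 0110000010101 → 0, fb=0
70: 1100000101010 → 1, fb=0
71: 1000001010100 → 1, fb=0
72: 0000010101000 → 0, fb=1
73: 0000101010001 → 0, fb=1
74: 0001010100011 → 0, fb=1
75: 0010101000111 → 0, fb=0
76: 0101010001110 → 0, fb=0
77: 1010100011100 → 1, fb=1
78: 0101000111001 → 0, fb=0
79: 1010001110010 → 1, fb=1
80: 0100011100101 → 0, fb=0
81: 1000111001010 → 1, fb=0
82: 0001110010100 → 0, fb=1
83: 0011100101001 → 0, fb=0
84: 0111001010010 → 0, fb=0
85: 1110010100100 → 1, fb=0
86: 1100101001000 → 1, fb=0
87: 1001010010000 → 1, fb=1
88: 0010100100001 → 0, fb=1
89: 0101001000011 → 0, fb=1
90: 1010010000111 → 1, fb=1
91: 0100100001111 → 0, fb=1
92: 1001000011111 → 1, fb=0
93: 0010000111110 → 0, fb=0
94: 0100001111100 → 0, fb=0
95: 1000011111000 → 1, fb=0
96: 0000111110000 → 0, fb=0
97: 0001111100000 → 0, fb=0
98: 0011111000000 → 0, fb=0

110011011011001000001000000111000000000010101010101011000001101011100011000001010100011100101001000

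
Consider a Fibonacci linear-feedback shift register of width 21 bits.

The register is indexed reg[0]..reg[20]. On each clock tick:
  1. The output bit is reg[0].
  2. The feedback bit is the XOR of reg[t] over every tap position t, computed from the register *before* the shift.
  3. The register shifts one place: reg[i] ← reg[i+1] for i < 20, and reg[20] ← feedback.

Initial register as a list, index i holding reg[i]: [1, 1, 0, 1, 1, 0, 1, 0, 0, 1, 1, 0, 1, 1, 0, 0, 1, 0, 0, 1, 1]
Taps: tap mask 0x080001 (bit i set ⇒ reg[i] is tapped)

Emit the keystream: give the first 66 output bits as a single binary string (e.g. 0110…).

110110100110110010011000111010010010111100000110111101000110000000

tick  register→output (feedback)
  0  110110100110110010011→1 (0)
  1  101101001101100100110→1 (0)
  2  011010011011001001100→0 (0)
  3  110100110110010011000→1 (1)
  4  101001101100100110001→1 (1)
  5  010011011001001100011→0 (1)
  6  100110110010011000111→1 (0)
  7  001101100100110001110→0 (1)
  8  011011001001100011101→0 (0)
  9  110110010011000111010→1 (0)
 10  101100100110001110100→1 (1)
 11  011001001100011101001→0 (0)
 12  110010011000111010010→1 (0)
 13  100100110001110100100→1 (1)
 14  001001100011101001001→0 (0)
 15  010011000111010010010→0 (1)
 16  100110001110100100101→1 (1)
 17  001100011101001001011→0 (1)
 18  011000111010010010111→0 (1)
 19  110001110100100101111→1 (0)
 20  100011101001001011110→1 (0)
 21  000111010010010111100→0 (0)
 22  001110100100101111000→0 (0)
 23  011101001001011110000→0 (0)
 24  111010010010111100000→1 (1)
 25  110100100101111000001→1 (1)
 26  101001001011110000011→1 (0)
 27  010010010111100000110→0 (1)
 28  100100101111000001101→1 (1)
 29  001001011110000011011→0 (1)
 30  010010111100000110111→0 (1)
 31  100101111000001101111→1 (0)
 32  001011110000011011110→0 (1)
 33  010111100000110111101→0 (0)
 34  101111000001101111010→1 (0)
 35  011110000011011110100→0 (0)
 36  111100000110111101000→1 (1)
 37  111000001101111010001→1 (1)
 38  110000011011110100011→1 (0)
 39  100000110111101000110→1 (0)
 40  000001101111010001100→0 (0)
 41  000011011110100011000→0 (0)
 42  000110111101000110000→0 (0)
 43  001101111010001100000→0 (0)
 44  011011110100011000000→0 (0)
 45  110111101000110000000→1 (1)
 46  101111010001100000001→1 (1)
 47  011110100011000000011→0 (1)
 48  111101000110000000111→1 (0)
 49  111010001100000001110→1 (0)
 50  110100011000000011100→1 (1)
 51  101000110000000111001→1 (1)
 52  010001100000001110011→0 (1)
 53  100011000000011100111→1 (0)
 54  000110000000111001110→0 (1)
 55  001100000001110011101→0 (0)
 56  011000000011100111010→0 (1)
 57  110000000111001110101→1 (1)
 58  100000001110011101011→1 (0)
 59  000000011100111010110→0 (1)
 60  000000111001110101101→0 (0)
 61  000001110011101011010→0 (1)
 62  000011100111010110101→0 (0)
 63  000111001110101101010→0 (1)
 64  001110011101011010101→0 (0)
 65  011100111010110101010→0 (1)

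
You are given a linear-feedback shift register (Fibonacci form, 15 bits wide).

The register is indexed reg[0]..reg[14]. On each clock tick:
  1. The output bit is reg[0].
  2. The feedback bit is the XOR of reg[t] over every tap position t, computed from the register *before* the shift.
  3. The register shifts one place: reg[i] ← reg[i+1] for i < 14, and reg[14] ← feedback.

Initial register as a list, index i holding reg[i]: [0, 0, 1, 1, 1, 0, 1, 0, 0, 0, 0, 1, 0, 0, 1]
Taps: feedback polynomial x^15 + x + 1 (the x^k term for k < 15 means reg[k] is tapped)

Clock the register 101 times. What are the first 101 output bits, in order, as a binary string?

step | reg (before) | out | fb
   0 | 001110100001001 | 0 | 0
   1 | 011101000010010 | 0 | 1
   2 | 111010000100101 | 1 | 0
   3 | 110100001001010 | 1 | 0
   4 | 101000010010100 | 1 | 1
   5 | 010000100101001 | 0 | 1
   6 | 100001001010011 | 1 | 1
   7 | 000010010100111 | 0 | 0
   8 | 000100101001110 | 0 | 0
   9 | 001001010011100 | 0 | 0
  10 | 010010100111000 | 0 | 1
  11 | 100101001110001 | 1 | 1
  12 | 001010011100011 | 0 | 0
  13 | 010100111000110 | 0 | 1
  14 | 101001110001101 | 1 | 1
  15 | 010011100011011 | 0 | 1
  16 | 100111000110111 | 1 | 1
  17 | 001110001101111 | 0 | 0
  18 | 011100011011110 | 0 | 1
  19 | 111000110111101 | 1 | 0
  20 | 110001101111010 | 1 | 0
  21 | 100011011110100 | 1 | 1
  22 | 000110111101001 | 0 | 0
  23 | 001101111010010 | 0 | 0
  24 | 011011110100100 | 0 | 1
  25 | 110111101001001 | 1 | 0
  26 | 101111010010010 | 1 | 1
  27 | 011110100100101 | 0 | 1
  28 | 111101001001011 | 1 | 0
  29 | 111010010010110 | 1 | 0
  30 | 110100100101100 | 1 | 0
  31 | 101001001011000 | 1 | 1
  32 | 010010010110001 | 0 | 1
  33 | 100100101100011 | 1 | 1
  34 | 001001011000111 | 0 | 0
  35 | 010010110001110 | 0 | 1
  36 | 100101100011101 | 1 | 1
  37 | 001011000111011 | 0 | 0
  38 | 010110001110110 | 0 | 1
  39 | 101100011101101 | 1 | 1
  40 | 011000111011011 | 0 | 1
  41 | 110001110110111 | 1 | 0
  42 | 100011101101110 | 1 | 1
  43 | 000111011011101 | 0 | 0
  44 | 001110110111010 | 0 | 0
  45 | 011101101110100 | 0 | 1
  46 | 111011011101001 | 1 | 0
  47 | 110110111010010 | 1 | 0
  48 | 101101110100100 | 1 | 1
  49 | 011011101001001 | 0 | 1
  50 | 110111010010011 | 1 | 0
  51 | 101110100100110 | 1 | 1
  52 | 011101001001101 | 0 | 1
  53 | 111010010011011 | 1 | 0
  54 | 110100100110110 | 1 | 0
  55 | 101001001101100 | 1 | 1
  56 | 010010011011001 | 0 | 1
  57 | 100100110110011 | 1 | 1
  58 | 001001101100111 | 0 | 0
  59 | 010011011001110 | 0 | 1
  60 | 100110110011101 | 1 | 1
  61 | 001101100111011 | 0 | 0
  62 | 011011001110110 | 0 | 1
  63 | 110110011101101 | 1 | 0
  64 | 101100111011010 | 1 | 1
  65 | 011001110110101 | 0 | 1
  66 | 110011101101011 | 1 | 0
  67 | 100111011010110 | 1 | 1
  68 | 001110110101101 | 0 | 0
  69 | 011101101011010 | 0 | 1
  70 | 111011010110101 | 1 | 0
  71 | 110110101101010 | 1 | 0
  72 | 101101011010100 | 1 | 1
  73 | 011010110101001 | 0 | 1
  74 | 110101101010011 | 1 | 0
  75 | 101011010100110 | 1 | 1
  76 | 010110101001101 | 0 | 1
  77 | 101101010011011 | 1 | 1
  78 | 011010100110111 | 0 | 1
  79 | 110101001101111 | 1 | 0
  80 | 101010011011110 | 1 | 1
  81 | 010100110111101 | 0 | 1
  82 | 101001101111011 | 1 | 1
  83 | 010011011110111 | 0 | 1
  84 | 100110111101111 | 1 | 1
  85 | 001101111011111 | 0 | 0
  86 | 011011110111110 | 0 | 1
  87 | 110111101111101 | 1 | 0
  88 | 101111011111010 | 1 | 1
  89 | 011110111110101 | 0 | 1
  90 | 111101111101011 | 1 | 0
  91 | 111011111010110 | 1 | 0
  92 | 110111110101100 | 1 | 0
  93 | 101111101011000 | 1 | 1
  94 | 011111010110001 | 0 | 1
  95 | 111110101100011 | 1 | 0
  96 | 111101011000110 | 1 | 0
  97 | 111010110001100 | 1 | 0
  98 | 110101100011000 | 1 | 0
  99 | 101011000110000 | 1 | 1
 100 | 010110001100001 | 0 | 1

00111010000100101001110001101111010010010110001110110111010010011011001110110101101010011011110111110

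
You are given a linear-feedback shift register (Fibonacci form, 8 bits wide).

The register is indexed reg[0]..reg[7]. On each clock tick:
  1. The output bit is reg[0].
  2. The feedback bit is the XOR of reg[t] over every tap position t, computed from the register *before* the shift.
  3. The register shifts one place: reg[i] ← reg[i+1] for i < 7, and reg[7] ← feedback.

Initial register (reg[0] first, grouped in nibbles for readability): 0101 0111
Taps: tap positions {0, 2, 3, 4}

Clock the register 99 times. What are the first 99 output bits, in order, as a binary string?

k : reg_k → out_k, fb_k
0: 01010111 → 0, fb=1
1: 10101111 → 1, fb=1
2: 01011111 → 0, fb=0
3: 10111110 → 1, fb=0
4: 01111100 → 0, fb=1
5: 11111001 → 1, fb=0
6: 11110010 → 1, fb=1
7: 11100101 → 1, fb=0
8: 11001010 → 1, fb=0
9: 10010100 → 1, fb=0
10: 00101000 → 0, fb=0
11: 01010000 → 0, fb=1
12: 10100001 → 1, fb=0
13: 01000010 → 0, fb=0
14: 10000100 → 1, fb=1
15: 00001001 → 0, fb=1
16: 00010011 → 0, fb=1
17: 00100111 → 0, fb=1
18: 01001111 → 0, fb=1
19: 10011111 → 1, fb=1
20: 00111111 → 0, fb=1
21: 01111111 → 0, fb=1
22: 11111111 → 1, fb=0
23: 11111110 → 1, fb=0
24: 11111100 → 1, fb=0
25: 11111000 → 1, fb=0
26: 11110000 → 1, fb=1
27: 11100001 → 1, fb=0
28: 11000010 → 1, fb=1
29: 10000101 → 1, fb=1
30: 00001011 → 0, fb=1
31: 00010111 → 0, fb=1
32: 00101111 → 0, fb=0
33: 01011110 → 0, fb=0
34: 10111100 → 1, fb=0
35: 01111000 → 0, fb=1
36: 11110001 → 1, fb=1
37: 11100011 → 1, fb=0
38: 11000110 → 1, fb=1
39: 10001101 → 1, fb=0
40: 00011010 → 0, fb=0
41: 00110100 → 0, fb=0
42: 01101000 → 0, fb=0
43: 11010000 → 1, fb=0
44: 10100000 → 1, fb=0
45: 01000000 → 0, fb=0
46: 10000000 → 1, fb=1
47: 00000001 → 0, fb=0
48: 00000010 → 0, fb=0
49: 00000100 → 0, fb=0
50: 00001000 → 0, fb=1
51: 00010001 → 0, fb=1
52: 00100011 → 0, fb=1
53: 01000111 → 0, fb=0
54: 10001110 → 1, fb=0
55: 00011100 → 0, fb=0
56: 00111000 → 0, fb=1
57: 01110001 → 0, fb=0
58: 11100010 → 1, fb=0
59: 11000100 → 1, fb=1
60: 10001001 → 1, fb=0
61: 00010010 → 0, fb=1
62: 00100101 → 0, fb=1
63: 01001011 → 0, fb=1
64: 10010111 → 1, fb=0
65: 00101110 → 0, fb=0
66: 01011100 → 0, fb=0
67: 10111000 → 1, fb=0
68: 01110000 → 0, fb=0
69: 11100000 → 1, fb=0
70: 11000000 → 1, fb=1
71: 10000001 → 1, fb=1
72: 00000011 → 0, fb=0
73: 00000110 → 0, fb=0
74: 00001100 → 0, fb=1
75: 00011001 → 0, fb=0
76: 00110010 → 0, fb=0
77: 01100100 → 0, fb=1
78: 11001001 → 1, fb=0
79: 10010010 → 1, fb=0
80: 00100100 → 0, fb=1
81: 01001001 → 0, fb=1
82: 10010011 → 1, fb=0
83: 00100110 → 0, fb=1
84: 01001101 → 0, fb=1
85: 10011011 → 1, fb=1
86: 00110111 → 0, fb=0
87: 01101110 → 0, fb=0
88: 11011100 → 1, fb=1
89: 10111001 → 1, fb=0
90: 01110010 → 0, fb=0
91: 11100100 → 1, fb=0
92: 11001000 → 1, fb=0
93: 10010000 → 1, fb=0
94: 00100000 → 0, fb=1
95: 01000001 → 0, fb=0
96: 10000010 → 1, fb=1
97: 00000101 → 0, fb=0
98: 00001010 → 0, fb=1

010101111100101000010011111111000010111100011010000000100011100010010111000000110010010011011100100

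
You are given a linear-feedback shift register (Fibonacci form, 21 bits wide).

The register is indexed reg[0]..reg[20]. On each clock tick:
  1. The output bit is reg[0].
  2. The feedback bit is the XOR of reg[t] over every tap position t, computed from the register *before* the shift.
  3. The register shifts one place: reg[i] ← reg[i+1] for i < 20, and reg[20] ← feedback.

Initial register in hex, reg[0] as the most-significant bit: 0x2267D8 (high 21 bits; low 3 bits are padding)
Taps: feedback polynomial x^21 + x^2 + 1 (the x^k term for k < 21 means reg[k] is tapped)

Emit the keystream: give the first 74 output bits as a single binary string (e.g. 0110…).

00100010011001111101110101011111110001010100000100000110100000100010100011

tick  register→output (feedback)
  0  001000100110011111011→0 (1)
  1  010001001100111110111→0 (0)
  2  100010011001111101110→1 (1)
  3  000100110011111011101→0 (0)
  4  001001100111110111010→0 (1)
  5  010011001111101110101→0 (0)
  6  100110011111011101010→1 (1)
  7  001100111110111010101→0 (1)
  8  011001111101110101011→0 (1)
  9  110011111011101010111→1 (1)
 10  100111110111010101111→1 (1)
 11  001111101110101011111→0 (1)
 12  011111011101010111111→0 (1)
 13  111110111010101111111→1 (0)
 14  111101110101011111110→1 (0)
 15  111011101010111111100→1 (0)
 16  110111010101111111000→1 (1)
 17  101110101011111110001→1 (0)
 18  011101010111111100010→0 (1)
 19  111010101111111000101→1 (0)
 20  110101011111110001010→1 (1)
 21  101010111111100010101→1 (0)
 22  010101111111000101010→0 (0)
 23  101011111110001010100→1 (0)
 24  010111111100010101000→0 (0)
 25  101111111000101010000→1 (0)
 26  011111110001010100000→0 (1)
 27  111111100010101000001→1 (0)
 28  111111000101010000010→1 (0)
 29  111110001010100000100→1 (0)
 30  111100010101000001000→1 (0)
 31  111000101010000010000→1 (0)
 32  110001010100000100000→1 (1)
 33  100010101000001000001→1 (1)
 34  000101010000010000011→0 (0)
 35  001010100000100000110→0 (1)
 36  010101000001000001101→0 (0)
 37  101010000010000011010→1 (0)
 38  010100000100000110100→0 (0)
 39  101000001000001101000→1 (0)
 40  010000010000011010000→0 (0)
 41  100000100000110100000→1 (1)
 42  000001000001101000001→0 (0)
 43  000010000011010000010→0 (0)
 44  000100000110100000100→0 (0)
 45  001000001101000001000→0 (1)
 46  010000011010000010001→0 (0)
 47  100000110100000100010→1 (1)
 48  000001101000001000101→0 (0)
 49  000011010000010001010→0 (0)
 50  000110100000100010100→0 (0)
 51  001101000001000101000→0 (1)
 52  011010000010001010001→0 (1)
 53  110100000100010100011→1 (1)
 54  101000001000101000111→1 (0)
 55  010000010001010001110→0 (0)
 56  100000100010100011100→1 (1)
 57  000001000101000111001→0 (0)
 58  000010001010001110010→0 (0)
 59  000100010100011100100→0 (0)
 60  001000101000111001000→0 (1)
 61  010001010001110010001→0 (0)
 62  100010100011100100010→1 (1)
 63  000101000111001000101→0 (0)
 64  001010001110010001010→0 (1)
 65  010100011100100010101→0 (0)
 66  101000111001000101010→1 (0)
 67  010001110010001010100→0 (0)
 68  100011100100010101000→1 (1)
 69  000111001000101010001→0 (0)
 70  001110010001010100010→0 (1)
 71  011100100010101000101→0 (1)
 72  111001000101010001011→1 (0)
 73  110010001010100010110→1 (1)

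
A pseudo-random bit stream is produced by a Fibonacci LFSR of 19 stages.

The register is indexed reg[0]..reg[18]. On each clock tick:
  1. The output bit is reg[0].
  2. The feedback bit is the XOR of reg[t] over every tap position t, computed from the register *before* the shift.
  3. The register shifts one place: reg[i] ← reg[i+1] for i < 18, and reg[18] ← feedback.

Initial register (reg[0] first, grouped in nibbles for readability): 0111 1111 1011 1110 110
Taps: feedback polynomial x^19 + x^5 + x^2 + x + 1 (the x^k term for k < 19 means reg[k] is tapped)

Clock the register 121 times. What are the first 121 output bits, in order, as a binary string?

tick  register→output (feedback)
  0  0111111110111110110→0 (1)
  1  1111111101111101101→1 (0)
  2  1111111011111011010→1 (0)
  3  1111110111110110100→1 (0)
  4  1111101111101101000→1 (1)
  5  1111011111011010001→1 (0)
  6  1110111110110100010→1 (0)
  7  1101111101101000100→1 (1)
  8  1011111011010001001→1 (1)
  9  0111110110100010011→0 (1)
 10  1111101101000100111→1 (1)
 11  1111011010001001111→1 (0)
 12  1110110100010011110→1 (0)
 13  1101101000100111100→1 (0)
 14  1011010001001111000→1 (1)
 15  0110100010011110001→0 (0)
 16  1101000100111100010→1 (0)
 17  1010001001111000100→1 (0)
 18  0100010011110001000→0 (0)
 19  1000100111100010000→1 (1)
 20  0001001111000100001→0 (0)
 21  0010011110001000010→0 (0)
 22  0100111100010000100→0 (0)
 23  1001111000100001000→1 (0)
 24  0011110001000010000→0 (0)
 25  0111100010000100000→0 (0)
 26  1111000100001000000→1 (1)
 27  1110001000010000001→1 (1)
 28  1100010000100000011→1 (1)
 29  1000100001000000111→1 (1)
 30  0001000010000001111→0 (0)
 31  0010000100000011110→0 (1)
 32  0100001000000111101→0 (1)
 33  1000010000001111011→1 (0)
 34  0000100000011110110→0 (0)
 35  0001000000111101100→0 (0)
 36  0010000001111011000→0 (1)
 37  0100000011110110001→0 (1)
 38  1000000111101100011→1 (1)
 39  0000001111011000111→0 (0)
 40  0000011110110001110→0 (1)
 41  0000111101100011101→0 (1)
 42  0001111011000111011→0 (1)
 43  0011110110001110111→0 (0)
 44  0111101100011101110→0 (0)
 45  1111011000111011100→1 (0)
 46  1110110001110111000→1 (0)
 47  1101100011101110000→1 (0)
 48  1011000111011100000→1 (0)
 49  0110001110111000000→0 (0)
 50  1100011101110000000→1 (1)
 51  1000111011100000001→1 (0)
 52  0001110111000000010→0 (1)
 53  0011101110000000101→0 (1)
 54  0111011100000001011→0 (1)
 55  1110111000000010111→1 (0)
 56  1101110000000101110→1 (1)
 57  1011100000001011101→1 (0)
 58  0111000000010111010→0 (0)
 59  1110000000101110100→1 (1)
 60  1100000001011101001→1 (0)
 61  1000000010111010010→1 (1)
 62  0000000101110100101→0 (0)
 63  0000001011101001010→0 (0)
 64  0000010111010010100→0 (1)
 65  0000101110100101001→0 (0)
 66  0001011101001010010→0 (1)
 67  0010111010010100101→0 (0)
 68  0101110100101001010→0 (0)
 69  1011101001010010100→1 (0)
 70  0111010010100101000→0 (1)
 71  1110100101001010001→1 (1)
 72  1101001010010100011→1 (0)
 73  1010010100101000110→1 (1)
 74  0100101001010001101→0 (1)
 75  1001010010100011011→1 (0)
 76  0010100101000110110→0 (1)
 77  0101001010001101101→0 (1)
 78  1010010100011011011→1 (1)
 79  0100101000110110111→0 (1)
 80  1001010001101101111→1 (0)
 81  0010100011011011110→0 (1)
 82  0101000110110111101→0 (1)
 83  1010001101101111011→1 (0)
 84  0100011011011110110→0 (0)
 85  1000110110111101100→1 (0)
 86  0001101101111011000→0 (0)
 87  0011011011110110000→0 (0)
 88  0110110111101100000→0 (1)
 89  1101101111011000001→1 (0)
 90  1011011110110000010→1 (1)
 91  0110111101100000101→0 (1)
 92  1101111011000001011→1 (1)
 93  1011110110000010111→1 (1)
 94  0111101100000101111→0 (0)
 95  1111011000001011110→1 (0)
 96  1110110000010111100→1 (0)
 97  1101100000101111000→1 (0)
 98  1011000001011110000→1 (0)
 99  0110000010111100000→0 (0)
100  1100000101111000000→1 (0)
101  1000001011110000000→1 (1)
102  0000010111100000001→0 (1)
103  0000101111000000011→0 (0)
104  0001011110000000110→0 (1)
105  0010111100000001101→0 (0)
106  0101111000000011010→0 (0)
107  1011110000000110100→1 (1)
108  0111100000001101001→0 (0)
109  1111000000011010010→1 (1)
110  1110000000110100101→1 (1)
111  1100000001101001011→1 (0)
112  1000000011010010110→1 (1)
113  0000000110100101101→0 (0)
114  0000001101001011010→0 (0)
115  0000011010010110100→0 (1)
116  0000110100101101001→0 (1)
117  0001101001011010011→0 (0)
118  0011010010110100110→0 (0)
119  0110100101101001100→0 (0)
120  1101001011010011000→1 (0)

0111111110111110110100010011110001000010000001111011000111011100000001011101001010010100011011011110110000010111100000001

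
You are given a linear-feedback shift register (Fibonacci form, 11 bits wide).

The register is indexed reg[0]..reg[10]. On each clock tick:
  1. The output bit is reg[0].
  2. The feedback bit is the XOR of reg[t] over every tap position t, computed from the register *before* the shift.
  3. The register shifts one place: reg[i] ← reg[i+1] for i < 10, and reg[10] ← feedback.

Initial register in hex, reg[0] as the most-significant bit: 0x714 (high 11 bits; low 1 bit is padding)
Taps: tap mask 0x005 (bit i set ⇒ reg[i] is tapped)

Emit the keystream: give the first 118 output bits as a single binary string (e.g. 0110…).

0111000101010110100000011001000011111010011000100111110101110001000101101010100110000001111100001100011001111011111100

k : reg_k → out_k, fb_k
0: 01110001010 → 0, fb=1
1: 11100010101 → 1, fb=0
2: 11000101010 → 1, fb=1
3: 10001010101 → 1, fb=1
4: 00010101011 → 0, fb=0
5: 00101010110 → 0, fb=1
6: 01010101101 → 0, fb=0
7: 10101011010 → 1, fb=0
8: 01010110100 → 0, fb=0
9: 10101101000 → 1, fb=0
10: 01011010000 → 0, fb=0
11: 10110100000 → 1, fb=0
12: 01101000000 → 0, fb=1
13: 11010000001 → 1, fb=1
14: 10100000011 → 1, fb=0
15: 01000000110 → 0, fb=0
16: 10000001100 → 1, fb=1
17: 00000011001 → 0, fb=0
18: 00000110010 → 0, fb=0
19: 00001100100 → 0, fb=0
20: 00011001000 → 0, fb=0
21: 00110010000 → 0, fb=1
22: 01100100001 → 0, fb=1
23: 11001000011 → 1, fb=1
24: 10010000111 → 1, fb=1
25: 00100001111 → 0, fb=1
26: 01000011111 → 0, fb=0
27: 10000111110 → 1, fb=1
28: 00001111101 → 0, fb=0
29: 00011111010 → 0, fb=0
30: 00111110100 → 0, fb=1
31: 01111101001 → 0, fb=1
32: 11111010011 → 1, fb=0
33: 11110100110 → 1, fb=0
34: 11101001100 → 1, fb=0
35: 11010011000 → 1, fb=1
36: 10100110001 → 1, fb=0
37: 01001100010 → 0, fb=0
38: 10011000100 → 1, fb=1
39: 00110001001 → 0, fb=1
40: 01100010011 → 0, fb=1
41: 11000100111 → 1, fb=1
42: 10001001111 → 1, fb=1
43: 00010011111 → 0, fb=0
44: 00100111110 → 0, fb=1
45: 01001111101 → 0, fb=0
46: 10011111010 → 1, fb=1
47: 00111110101 → 0, fb=1
48: 01111101011 → 0, fb=1
49: 11111010111 → 1, fb=0
50: 11110101110 → 1, fb=0
51: 11101011100 → 1, fb=0
52: 11010111000 → 1, fb=1
53: 10101110001 → 1, fb=0
54: 01011100010 → 0, fb=0
55: 10111000100 → 1, fb=0
56: 01110001000 → 0, fb=1
57: 11100010001 → 1, fb=0
58: 11000100010 → 1, fb=1
59: 10001000101 → 1, fb=1
60: 00010001011 → 0, fb=0
61: 00100010110 → 0, fb=1
62: 01000101101 → 0, fb=0
63: 10001011010 → 1, fb=1
64: 00010110101 → 0, fb=0
65: 00101101010 → 0, fb=1
66: 01011010101 → 0, fb=0
67: 10110101010 → 1, fb=0
68: 01101010100 → 0, fb=1
69: 11010101001 → 1, fb=1
70: 10101010011 → 1, fb=0
71: 01010100110 → 0, fb=0
72: 10101001100 → 1, fb=0
73: 01010011000 → 0, fb=0
74: 10100110000 → 1, fb=0
75: 01001100000 → 0, fb=0
76: 10011000000 → 1, fb=1
77: 00110000001 → 0, fb=1
78: 01100000011 → 0, fb=1
79: 11000000111 → 1, fb=1
80: 10000001111 → 1, fb=1
81: 00000011111 → 0, fb=0
82: 00000111110 → 0, fb=0
83: 00001111100 → 0, fb=0
84: 00011111000 → 0, fb=0
85: 00111110000 → 0, fb=1
86: 01111100001 → 0, fb=1
87: 11111000011 → 1, fb=0
88: 11110000110 → 1, fb=0
89: 11100001100 → 1, fb=0
90: 11000011000 → 1, fb=1
91: 10000110001 → 1, fb=1
92: 00001100011 → 0, fb=0
93: 00011000110 → 0, fb=0
94: 00110001100 → 0, fb=1
95: 01100011001 → 0, fb=1
96: 11000110011 → 1, fb=1
97: 10001100111 → 1, fb=1
98: 00011001111 → 0, fb=0
99: 00110011110 → 0, fb=1
100: 01100111101 → 0, fb=1
101: 11001111011 → 1, fb=1
102: 10011110111 → 1, fb=1
103: 00111101111 → 0, fb=1
104: 01111011111 → 0, fb=1
105: 11110111111 → 1, fb=0
106: 11101111110 → 1, fb=0
107: 11011111100 → 1, fb=1
108: 10111111001 → 1, fb=0
109: 01111110010 → 0, fb=1
110: 11111100101 → 1, fb=0
111: 11111001010 → 1, fb=0
112: 11110010100 → 1, fb=0
113: 11100101000 → 1, fb=0
114: 11001010000 → 1, fb=1
115: 10010100001 → 1, fb=1
116: 00101000011 → 0, fb=1
117: 01010000111 → 0, fb=0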